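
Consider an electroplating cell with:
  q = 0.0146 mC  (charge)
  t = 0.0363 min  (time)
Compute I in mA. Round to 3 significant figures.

Solving q = I·t for I: I = q/t.
q = 0.0146 mC = 1.460×10^-5 C; t = 0.0363 min = 2.178 s.
I = 6.703×10^-6 A
6.703×10^-6 A × (1 mA / 0.001000 A) = 0.006703 mA

0.00670 mA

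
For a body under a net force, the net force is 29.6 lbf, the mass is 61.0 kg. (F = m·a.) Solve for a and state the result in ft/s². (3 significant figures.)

7.08 ft/s²

Rearranging F = m·a for a: a = F/m.
F = 29.6 lbf = 131.7 N; m = 61.0 kg.
a = 2.158 m/s²
2.158 m/s² × (1 ft/s² / 0.3048 m/s²) = 7.082 ft/s²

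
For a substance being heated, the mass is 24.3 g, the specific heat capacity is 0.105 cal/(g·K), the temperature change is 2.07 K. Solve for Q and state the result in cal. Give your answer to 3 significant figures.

Directly: Q = mcΔT.
m = 24.3 g = 0.02430 kg; c = 0.105 cal/(g·K) = 439.3 J/(kg·K); ΔT = 2.07 K.
Q = 22.10 J
22.10 J × (1 cal / 4.184 J) = 5.282 cal

5.28 cal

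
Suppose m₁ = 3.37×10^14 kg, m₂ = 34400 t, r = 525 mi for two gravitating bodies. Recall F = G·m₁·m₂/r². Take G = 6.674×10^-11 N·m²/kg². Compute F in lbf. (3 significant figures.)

Directly: F = Gm₁m₂/r².
m₁ = 3.37×10^14 kg; m₂ = 34400 t = 3.440×10^7 kg; r = 525 mi = 8.449×10^5 m; G = 6.674×10^-11 N·m²/kg².
F = 1.084 N
1.084 N × (1 lbf / 4.448 N) = 0.2437 lbf

0.244 lbf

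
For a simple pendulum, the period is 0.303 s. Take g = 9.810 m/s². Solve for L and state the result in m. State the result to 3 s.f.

0.0228 m

Rearranging: L = g·(T/2π)².
T = 0.303 s; g = 9.810 m/s².
L = 0.02281 m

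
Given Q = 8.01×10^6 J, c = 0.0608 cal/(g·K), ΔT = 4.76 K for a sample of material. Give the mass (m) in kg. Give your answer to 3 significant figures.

Rearranging: m = Q/(c·ΔT).
Q = 8.01×10^6 J; c = 0.0608 cal/(g·K) = 254.4 J/(kg·K); ΔT = 4.76 K.
m = 6615 kg

6620 kg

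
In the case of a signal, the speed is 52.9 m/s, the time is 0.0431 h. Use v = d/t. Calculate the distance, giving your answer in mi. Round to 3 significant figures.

Rearranging: d = v·t.
v = 52.9 m/s; t = 0.0431 h = 155.2 s.
d = 8208 m
8208 m × (1 mi / 1609 m) = 5.100 mi

5.10 mi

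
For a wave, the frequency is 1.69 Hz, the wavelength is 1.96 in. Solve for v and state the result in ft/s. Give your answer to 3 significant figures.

Directly: v = fλ.
f = 1.69 Hz; λ = 1.96 in = 0.04978 m.
v = 0.08413 m/s
0.08413 m/s × (1 ft/s / 0.3048 m/s) = 0.2760 ft/s

0.276 ft/s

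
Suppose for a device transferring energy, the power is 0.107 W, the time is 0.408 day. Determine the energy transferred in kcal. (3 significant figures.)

Rearranging P = W/t for W: W = P·t.
P = 0.107 W; t = 0.408 day = 35251 s.
W = 3772 J
3772 J × (1 kcal / 4184 J) = 0.9015 kcal

0.902 kcal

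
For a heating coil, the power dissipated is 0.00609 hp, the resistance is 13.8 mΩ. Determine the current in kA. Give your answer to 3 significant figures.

Rearranging P = I²R for I: I = √(P/R).
P = 0.00609 hp = 4.541 W; R = 13.8 mΩ = 0.01380 Ω.
I = 18.14 A
18.14 A × (1 kA / 1000 A) = 0.01814 kA

0.0181 kA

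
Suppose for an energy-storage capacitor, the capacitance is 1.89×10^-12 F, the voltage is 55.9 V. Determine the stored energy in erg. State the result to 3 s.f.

E is given directly by: E = ½CV².
C = 1.89×10^-12 F; V = 55.9 V.
E = 2.953×10^-9 J
2.953×10^-9 J × (1 erg / 1.000×10^-7 J) = 0.02953 erg

0.0295 erg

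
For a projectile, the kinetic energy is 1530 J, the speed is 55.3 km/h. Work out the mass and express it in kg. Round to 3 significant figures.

Rearranging: m = 2·KE/v².
KE = 1530 J; v = 55.3 km/h = 15.36 m/s.
m = 12.97 kg

13.0 kg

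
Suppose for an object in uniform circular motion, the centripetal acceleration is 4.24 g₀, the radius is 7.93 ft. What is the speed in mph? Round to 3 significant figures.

22.4 mph

Rearranging: v = √(a·r).
a = 4.24 g₀ = 41.58 m/s²; r = 7.93 ft = 2.417 m.
v = 10.03 m/s
10.03 m/s × (1 mph / 0.4470 m/s) = 22.43 mph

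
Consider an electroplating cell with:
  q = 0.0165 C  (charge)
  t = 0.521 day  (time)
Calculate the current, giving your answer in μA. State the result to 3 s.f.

Rearranging q = I·t for I: I = q/t.
q = 0.0165 C; t = 0.521 day = 45014 s.
I = 3.665×10^-7 A
3.665×10^-7 A × (1 μA / 1.000×10^-6 A) = 0.3665 μA

0.367 μA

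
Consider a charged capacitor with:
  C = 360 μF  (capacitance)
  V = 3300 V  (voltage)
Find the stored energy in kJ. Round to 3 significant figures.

E is given directly by: E = ½CV².
C = 360 μF = 3.600×10^-4 F; V = 3300 V.
E = 1960 J
1960 J × (1 kJ / 1000 J) = 1.960 kJ

1.96 kJ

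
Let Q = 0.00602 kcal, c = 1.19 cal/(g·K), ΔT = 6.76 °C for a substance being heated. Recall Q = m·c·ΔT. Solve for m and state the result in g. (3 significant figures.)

Rearranging Q = m·c·ΔT for m: m = Q/(c·ΔT).
Q = 0.00602 kcal = 25.19 J; c = 1.19 cal/(g·K) = 4979 J/(kg·K); ΔT = 6.76 °C = 6.760 K.
m = 7.483×10^-4 kg
7.483×10^-4 kg × (1 g / 0.001000 kg) = 0.7483 g

0.748 g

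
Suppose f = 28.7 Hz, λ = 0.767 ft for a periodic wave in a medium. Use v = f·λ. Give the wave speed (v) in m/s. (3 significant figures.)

v is given directly by: v = fλ.
f = 28.7 Hz; λ = 0.767 ft = 0.2338 m.
v = 6.710 m/s

6.71 m/s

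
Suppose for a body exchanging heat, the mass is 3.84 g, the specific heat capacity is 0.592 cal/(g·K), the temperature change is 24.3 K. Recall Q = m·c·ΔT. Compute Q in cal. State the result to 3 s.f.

Directly: Q = mcΔT.
m = 3.84 g = 0.003840 kg; c = 0.592 cal/(g·K) = 2477 J/(kg·K); ΔT = 24.3 K.
Q = 231.1 J
231.1 J × (1 cal / 4.184 J) = 55.24 cal

55.2 cal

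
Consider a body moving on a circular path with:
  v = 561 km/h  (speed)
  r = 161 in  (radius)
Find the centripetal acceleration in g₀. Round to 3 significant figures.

606 g₀

Directly: a = v²/r.
v = 561 km/h = 155.8 m/s; r = 161 in = 4.089 m.
a = 5938 m/s²
5938 m/s² × (1 g₀ / 9.807 m/s²) = 605.5 g₀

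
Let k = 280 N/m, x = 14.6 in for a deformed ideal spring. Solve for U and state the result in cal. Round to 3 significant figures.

4.60 cal

U is given directly by: U = ½kx².
k = 280 N/m; x = 14.6 in = 0.3708 m.
U = 19.25 J  (the unit combination reduces to kg·m²/s² = J)
19.25 J × (1 cal / 4.184 J) = 4.602 cal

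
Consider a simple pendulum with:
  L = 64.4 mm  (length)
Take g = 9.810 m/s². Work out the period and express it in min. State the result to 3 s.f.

0.00848 min

Directly: T = 2π√(L/g).
L = 64.4 mm = 0.06440 m; g = 9.810 m/s².
T = 0.5091 s
0.5091 s × (1 min / 60.00 s) = 0.008485 min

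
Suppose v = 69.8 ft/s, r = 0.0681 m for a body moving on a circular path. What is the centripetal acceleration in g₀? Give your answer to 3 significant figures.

Directly: a = v²/r.
v = 69.8 ft/s = 21.28 m/s; r = 0.0681 m.
a = 6647 m/s²
6647 m/s² × (1 g₀ / 9.807 m/s²) = 677.8 g₀

678 g₀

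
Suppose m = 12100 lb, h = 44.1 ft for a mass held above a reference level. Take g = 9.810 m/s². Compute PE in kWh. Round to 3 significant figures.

0.201 kWh

PE is given directly by: PE = mgh.
m = 12100 lb = 5488 kg; h = 44.1 ft = 13.44 m; g = 9.810 m/s².
PE = 7.237×10^5 J  (the unit combination reduces to kg·m²/s² = J)
7.237×10^5 J × (1 kWh / 3.600×10^6 J) = 0.2010 kWh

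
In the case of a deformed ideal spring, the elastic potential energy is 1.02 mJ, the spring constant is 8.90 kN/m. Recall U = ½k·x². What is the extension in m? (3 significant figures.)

4.79×10^-4 m

Rearranging U = ½k·x² for x: x = √(2U/k).
U = 1.02 mJ = 0.001020 J; k = 8.90 kN/m = 8900 N/m.
x = 4.788×10^-4 m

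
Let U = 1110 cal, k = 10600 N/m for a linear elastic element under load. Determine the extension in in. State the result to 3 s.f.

Rearranging: x = √(2U/k).
U = 1110 cal = 4644 J; k = 10600 N/m.
x = 0.9361 m
0.9361 m × (1 in / 0.02540 m) = 36.85 in

36.9 in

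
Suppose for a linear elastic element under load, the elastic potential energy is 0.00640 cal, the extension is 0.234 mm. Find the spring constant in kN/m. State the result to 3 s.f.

Rearranging U = ½k·x² for k: k = 2U/x².
U = 0.00640 cal = 0.02678 J; x = 0.234 mm = 2.340×10^-4 m.
k = 9.781×10^5 N/m
9.781×10^5 N/m × (1 kN/m / 1000 N/m) = 978.1 kN/m

978 kN/m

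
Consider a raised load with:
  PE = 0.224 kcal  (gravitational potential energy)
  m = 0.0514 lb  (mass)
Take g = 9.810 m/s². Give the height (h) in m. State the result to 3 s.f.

Rearranging PE = m·g·h for h: h = PE/(m·g).
PE = 0.224 kcal = 937.2 J; m = 0.0514 lb = 0.02331 kg; g = 9.810 m/s².
h = 4098 m

4100 m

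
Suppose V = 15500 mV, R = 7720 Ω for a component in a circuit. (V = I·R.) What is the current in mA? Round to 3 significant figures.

From Ohm's law: I = V/R.
V = 15500 mV = 15.50 V; R = 7720 Ω.
I = 0.002008 A
0.002008 A × (1 mA / 0.001000 A) = 2.008 mA

2.01 mA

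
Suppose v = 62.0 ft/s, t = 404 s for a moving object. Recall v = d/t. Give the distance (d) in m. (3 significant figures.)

7630 m

Solving v = d/t for d: d = v·t.
v = 62.0 ft/s = 18.90 m/s; t = 404 s.
d = 7635 m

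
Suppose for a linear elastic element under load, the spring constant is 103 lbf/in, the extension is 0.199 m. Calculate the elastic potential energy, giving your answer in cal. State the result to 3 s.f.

U is given directly by: U = ½kx².
k = 103 lbf/in = 18038 N/m; x = 0.199 m.
U = 357.2 J  (the unit combination reduces to kg·m²/s² = J)
357.2 J × (1 cal / 4.184 J) = 85.36 cal

85.4 cal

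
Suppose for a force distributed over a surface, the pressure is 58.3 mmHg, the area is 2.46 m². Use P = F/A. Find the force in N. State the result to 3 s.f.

19100 N

Rearranging: F = P·A.
P = 58.3 mmHg = 7773 Pa; A = 2.46 m².
F = 19121 N  (the unit combination reduces to kg·m/s² = N)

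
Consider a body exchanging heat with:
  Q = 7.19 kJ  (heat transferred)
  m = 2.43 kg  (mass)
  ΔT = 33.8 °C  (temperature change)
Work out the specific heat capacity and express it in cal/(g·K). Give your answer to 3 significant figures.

0.0209 cal/(g·K)

Rearranging: c = Q/(m·ΔT).
Q = 7.19 kJ = 7190 J; m = 2.43 kg; ΔT = 33.8 °C = 33.80 K.
c = 87.54 J/(kg·K)
87.54 J/(kg·K) × (1 cal/(g·K) / 4184 J/(kg·K)) = 0.02092 cal/(g·K)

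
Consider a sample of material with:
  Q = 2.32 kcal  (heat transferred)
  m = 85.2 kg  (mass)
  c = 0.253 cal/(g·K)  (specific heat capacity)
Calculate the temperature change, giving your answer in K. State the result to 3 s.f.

Rearranging: ΔT = Q/(m·c).
Q = 2.32 kcal = 9707 J; m = 85.2 kg; c = 0.253 cal/(g·K) = 1059 J/(kg·K).
ΔT = 0.1076 K

0.108 K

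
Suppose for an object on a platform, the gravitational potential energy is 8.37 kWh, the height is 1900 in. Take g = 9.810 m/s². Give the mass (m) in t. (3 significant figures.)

63.6 t

Rearranging: m = PE/(g·h).
PE = 8.37 kWh = 3.013×10^7 J; h = 1900 in = 48.26 m; g = 9.810 m/s².
m = 63646 kg
63646 kg × (1 t / 1000 kg) = 63.65 t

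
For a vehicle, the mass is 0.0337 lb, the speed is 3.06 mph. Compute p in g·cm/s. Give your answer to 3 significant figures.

2090 g·cm/s

p is given directly by: p = mv.
m = 0.0337 lb = 0.01529 kg; v = 3.06 mph = 1.368 m/s.
p = 0.02091 kg·m/s
0.02091 kg·m/s × (1 g·cm/s / 1.000×10^-5 kg·m/s) = 2091 g·cm/s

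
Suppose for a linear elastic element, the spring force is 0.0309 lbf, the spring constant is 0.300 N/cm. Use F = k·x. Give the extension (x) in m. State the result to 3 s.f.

0.00458 m

From Hooke's law: x = F/k.
F = 0.0309 lbf = 0.1375 N; k = 0.300 N/cm = 30.00 N/m.
x = 0.004582 m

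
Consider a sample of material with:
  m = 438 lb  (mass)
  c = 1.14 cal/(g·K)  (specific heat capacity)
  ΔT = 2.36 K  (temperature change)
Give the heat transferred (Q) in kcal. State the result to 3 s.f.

535 kcal

Q is given directly by: Q = mcΔT.
m = 438 lb = 198.7 kg; c = 1.14 cal/(g·K) = 4770 J/(kg·K); ΔT = 2.36 K.
Q = 2.236×10^6 J
2.236×10^6 J × (1 kcal / 4184 J) = 534.5 kcal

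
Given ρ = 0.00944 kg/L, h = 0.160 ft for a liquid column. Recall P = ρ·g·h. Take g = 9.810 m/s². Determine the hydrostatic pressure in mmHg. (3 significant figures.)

0.0339 mmHg

P is given directly by: P = ρgh.
ρ = 0.00944 kg/L = 9.440 kg/m³; h = 0.160 ft = 0.04877 m; g = 9.810 m/s².
P = 4.516 Pa  (the unit combination reduces to kg/(m·s²) = Pa)
4.516 Pa × (1 mmHg / 133.3 Pa) = 0.03387 mmHg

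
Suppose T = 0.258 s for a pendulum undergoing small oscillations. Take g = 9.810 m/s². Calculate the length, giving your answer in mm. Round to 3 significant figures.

Rearranging T = 2π√(L/g) for L: L = g·(T/2π)².
T = 0.258 s; g = 9.810 m/s².
L = 0.01654 m
0.01654 m × (1 mm / 0.001000 m) = 16.54 mm

16.5 mm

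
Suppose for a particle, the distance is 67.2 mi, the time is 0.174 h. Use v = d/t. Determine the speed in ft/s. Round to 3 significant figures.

566 ft/s

v is given directly by: v = d/t.
d = 67.2 mi = 1.081×10^5 m; t = 0.174 h = 626.4 s.
v = 172.6 m/s
172.6 m/s × (1 ft/s / 0.3048 m/s) = 566.4 ft/s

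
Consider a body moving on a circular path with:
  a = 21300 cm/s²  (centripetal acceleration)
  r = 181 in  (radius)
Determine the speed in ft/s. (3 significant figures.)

Rearranging a = v²/r for v: v = √(a·r).
a = 21300 cm/s² = 213.0 m/s²; r = 181 in = 4.597 m.
v = 31.29 m/s
31.29 m/s × (1 ft/s / 0.3048 m/s) = 102.7 ft/s

103 ft/s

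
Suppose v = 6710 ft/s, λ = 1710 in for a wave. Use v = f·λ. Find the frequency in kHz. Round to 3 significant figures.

0.0471 kHz

Solving v = f·λ for f: f = v/λ.
v = 6710 ft/s = 2045 m/s; λ = 1710 in = 43.43 m.
f = 47.09 Hz
47.09 Hz × (1 kHz / 1000 Hz) = 0.04709 kHz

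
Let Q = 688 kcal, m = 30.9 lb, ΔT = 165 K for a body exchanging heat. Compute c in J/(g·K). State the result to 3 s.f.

1.24 J/(g·K)

Rearranging: c = Q/(m·ΔT).
Q = 688 kcal = 2.879×10^6 J; m = 30.9 lb = 14.02 kg; ΔT = 165 K.
c = 1245 J/(kg·K)
1245 J/(kg·K) × (1 J/(g·K) / 1000 J/(kg·K)) = 1.245 J/(g·K)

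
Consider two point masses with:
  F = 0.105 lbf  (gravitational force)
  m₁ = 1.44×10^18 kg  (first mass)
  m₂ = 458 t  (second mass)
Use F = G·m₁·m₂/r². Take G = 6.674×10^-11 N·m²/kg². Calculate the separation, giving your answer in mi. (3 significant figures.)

Rearranging: r = √(G·m₁m₂/F).
F = 0.105 lbf = 0.4671 N; m₁ = 1.44×10^18 kg; m₂ = 458 t = 4.580×10^5 kg; G = 6.674×10^-11 N·m²/kg².
r = 9.708×10^6 m
9.708×10^6 m × (1 mi / 1609 m) = 6032 mi

6030 mi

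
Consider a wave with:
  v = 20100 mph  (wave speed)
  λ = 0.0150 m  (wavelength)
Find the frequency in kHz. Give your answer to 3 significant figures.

599 kHz

Rearranging: f = v/λ.
v = 20100 mph = 8986 m/s; λ = 0.0150 m.
f = 5.990×10^5 Hz
5.990×10^5 Hz × (1 kHz / 1000 Hz) = 599.0 kHz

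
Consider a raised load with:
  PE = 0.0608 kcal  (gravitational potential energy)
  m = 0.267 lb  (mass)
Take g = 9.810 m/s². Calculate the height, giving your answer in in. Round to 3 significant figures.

8430 in

Rearranging: h = PE/(m·g).
PE = 0.0608 kcal = 254.4 J; m = 0.267 lb = 0.1211 kg; g = 9.810 m/s².
h = 214.1 m
214.1 m × (1 in / 0.02540 m) = 8430 in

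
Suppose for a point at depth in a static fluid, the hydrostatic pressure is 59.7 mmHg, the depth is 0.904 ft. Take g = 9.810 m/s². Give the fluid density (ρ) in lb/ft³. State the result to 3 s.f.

Solving P = ρ·g·h for ρ: ρ = P/(g·h).
P = 59.7 mmHg = 7959 Pa; h = 0.904 ft = 0.2755 m; g = 9.810 m/s².
ρ = 2945 kg/m³
2945 kg/m³ × (1 lb/ft³ / 16.02 kg/m³) = 183.8 lb/ft³

184 lb/ft³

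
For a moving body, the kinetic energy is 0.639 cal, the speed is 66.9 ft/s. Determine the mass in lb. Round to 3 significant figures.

0.0284 lb

Rearranging KE = ½mv² for m: m = 2·KE/v².
KE = 0.639 cal = 2.674 J; v = 66.9 ft/s = 20.39 m/s.
m = 0.01286 kg
0.01286 kg × (1 lb / 0.4536 kg) = 0.02835 lb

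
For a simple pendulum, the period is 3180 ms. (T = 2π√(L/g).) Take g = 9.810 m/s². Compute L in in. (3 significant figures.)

Solving T = 2π√(L/g) for L: L = g·(T/2π)².
T = 3180 ms = 3.180 s; g = 9.810 m/s².
L = 2.513 m
2.513 m × (1 in / 0.02540 m) = 98.93 in

98.9 in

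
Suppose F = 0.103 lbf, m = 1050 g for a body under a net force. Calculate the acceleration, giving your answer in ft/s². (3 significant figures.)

1.43 ft/s²

Rearranging F = m·a for a: a = F/m.
F = 0.103 lbf = 0.4582 N; m = 1050 g = 1.050 kg.
a = 0.4363 m/s²
0.4363 m/s² × (1 ft/s² / 0.3048 m/s²) = 1.432 ft/s²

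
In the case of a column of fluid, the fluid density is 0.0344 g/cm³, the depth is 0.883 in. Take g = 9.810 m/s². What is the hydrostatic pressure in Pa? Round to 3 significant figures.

Directly: P = ρgh.
ρ = 0.0344 g/cm³ = 34.40 kg/m³; h = 0.883 in = 0.02243 m; g = 9.810 m/s².
P = 7.569 Pa  (the unit combination reduces to kg/(m·s²) = Pa)

7.57 Pa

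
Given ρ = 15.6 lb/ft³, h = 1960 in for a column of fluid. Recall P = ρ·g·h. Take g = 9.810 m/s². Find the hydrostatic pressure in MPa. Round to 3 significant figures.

0.122 MPa

Directly: P = ρgh.
ρ = 15.6 lb/ft³ = 249.9 kg/m³; h = 1960 in = 49.78 m; g = 9.810 m/s².
P = 1.220×10^5 Pa
1.220×10^5 Pa × (1 MPa / 1.000×10^6 Pa) = 0.1220 MPa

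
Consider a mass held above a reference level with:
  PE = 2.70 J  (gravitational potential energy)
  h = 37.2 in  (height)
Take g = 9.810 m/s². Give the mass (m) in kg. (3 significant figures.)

0.291 kg

Solving PE = m·g·h for m: m = PE/(g·h).
PE = 2.70 J; h = 37.2 in = 0.9449 m; g = 9.810 m/s².
m = 0.2913 kg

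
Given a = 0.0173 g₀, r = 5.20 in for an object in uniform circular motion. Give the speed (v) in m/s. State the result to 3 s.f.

0.150 m/s

Solving a = v²/r for v: v = √(a·r).
a = 0.0173 g₀ = 0.1697 m/s²; r = 5.20 in = 0.1321 m.
v = 0.1497 m/s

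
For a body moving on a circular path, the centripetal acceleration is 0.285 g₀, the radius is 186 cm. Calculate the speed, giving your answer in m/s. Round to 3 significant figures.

Rearranging a = v²/r for v: v = √(a·r).
a = 0.285 g₀ = 2.795 m/s²; r = 186 cm = 1.860 m.
v = 2.280 m/s

2.28 m/s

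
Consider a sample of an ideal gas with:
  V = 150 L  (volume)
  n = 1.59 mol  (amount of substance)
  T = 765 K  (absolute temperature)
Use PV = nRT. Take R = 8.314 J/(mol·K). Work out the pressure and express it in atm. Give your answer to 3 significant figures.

Directly: P = nRT/V.
V = 150 L = 0.1500 m³; n = 1.59 mol; T = 765 K; R = 8.314 J/(mol·K).
P = 67418 Pa
67418 Pa × (1 atm / 1.013×10^5 Pa) = 0.6654 atm

0.665 atm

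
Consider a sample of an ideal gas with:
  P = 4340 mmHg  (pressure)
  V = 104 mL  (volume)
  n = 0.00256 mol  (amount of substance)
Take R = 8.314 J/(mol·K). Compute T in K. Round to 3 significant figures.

From the ideal-gas law: T = PV/(nR).
P = 4340 mmHg = 5.786×10^5 Pa; V = 104 mL = 1.040×10^-4 m³; n = 0.00256 mol; R = 8.314 J/(mol·K).
T = 2827 K

2830 K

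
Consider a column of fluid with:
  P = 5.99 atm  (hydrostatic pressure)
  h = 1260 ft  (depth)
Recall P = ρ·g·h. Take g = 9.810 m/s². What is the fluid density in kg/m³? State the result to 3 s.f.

Solving P = ρ·g·h for ρ: ρ = P/(g·h).
P = 5.99 atm = 6.069×10^5 Pa; h = 1260 ft = 384.0 m; g = 9.810 m/s².
ρ = 161.1 kg/m³

161 kg/m³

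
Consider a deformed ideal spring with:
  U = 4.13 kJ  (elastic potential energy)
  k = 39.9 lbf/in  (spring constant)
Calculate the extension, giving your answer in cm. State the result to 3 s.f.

109 cm

Rearranging: x = √(2U/k).
U = 4.13 kJ = 4130 J; k = 39.9 lbf/in = 6988 N/m.
x = 1.087 m
1.087 m × (1 cm / 0.01000 m) = 108.7 cm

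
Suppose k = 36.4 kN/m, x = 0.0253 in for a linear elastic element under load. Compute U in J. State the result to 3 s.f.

0.00752 J

Directly: U = ½kx².
k = 36.4 kN/m = 36400 N/m; x = 0.0253 in = 6.426×10^-4 m.
U = 0.007516 J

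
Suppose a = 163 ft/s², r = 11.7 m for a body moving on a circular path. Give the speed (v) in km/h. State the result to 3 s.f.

86.8 km/h

Rearranging a = v²/r for v: v = √(a·r).
a = 163 ft/s² = 49.68 m/s²; r = 11.7 m.
v = 24.11 m/s
24.11 m/s × (1 km/h / 0.2778 m/s) = 86.80 km/h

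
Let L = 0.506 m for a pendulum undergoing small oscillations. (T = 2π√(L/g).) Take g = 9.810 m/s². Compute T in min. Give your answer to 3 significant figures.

0.0238 min

Directly: T = 2π√(L/g).
L = 0.506 m; g = 9.810 m/s².
T = 1.427 s
1.427 s × (1 min / 60.00 s) = 0.02378 min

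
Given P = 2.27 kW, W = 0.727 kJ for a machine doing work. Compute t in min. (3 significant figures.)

Rearranging: t = W/P.
P = 2.27 kW = 2270 W; W = 0.727 kJ = 727.0 J.
t = 0.3203 s
0.3203 s × (1 min / 60.00 s) = 0.005338 min

0.00534 min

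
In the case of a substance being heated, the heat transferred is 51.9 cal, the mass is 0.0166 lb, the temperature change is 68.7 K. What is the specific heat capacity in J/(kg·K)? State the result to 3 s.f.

Rearranging: c = Q/(m·ΔT).
Q = 51.9 cal = 217.1 J; m = 0.0166 lb = 0.007530 kg; ΔT = 68.7 K.
c = 419.8 J/(kg·K)

420 J/(kg·K)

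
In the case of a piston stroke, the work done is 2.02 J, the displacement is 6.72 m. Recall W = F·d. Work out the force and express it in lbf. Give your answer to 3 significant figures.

Rearranging W = F·d for F: F = W/d.
W = 2.02 J; d = 6.72 m.
F = 0.3006 N
0.3006 N × (1 lbf / 4.448 N) = 0.06758 lbf

0.0676 lbf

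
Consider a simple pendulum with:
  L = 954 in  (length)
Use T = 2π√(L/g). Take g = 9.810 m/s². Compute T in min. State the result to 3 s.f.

0.165 min

T is given directly by: T = 2π√(L/g).
L = 954 in = 24.23 m; g = 9.810 m/s².
T = 9.875 s
9.875 s × (1 min / 60.00 s) = 0.1646 min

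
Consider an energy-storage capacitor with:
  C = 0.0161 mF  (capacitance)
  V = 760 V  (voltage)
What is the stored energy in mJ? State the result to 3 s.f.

Directly: E = ½CV².
C = 0.0161 mF = 1.610×10^-5 F; V = 760 V.
E = 4.650 J  (the unit combination reduces to kg·m²/s² = J)
4.650 J × (1 mJ / 0.001000 J) = 4650 mJ

4650 mJ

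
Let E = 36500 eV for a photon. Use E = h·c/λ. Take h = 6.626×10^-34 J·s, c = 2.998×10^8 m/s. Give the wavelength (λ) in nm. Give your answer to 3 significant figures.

0.0340 nm

Rearranging E = h·c/λ for λ: λ = hc/E.
E = 36500 eV = 5.848×10^-15 J; h = 6.626×10^-34 J·s; c = 2.998×10^8 m/s.
λ = 3.397×10^-11 m
3.397×10^-11 m × (1 nm / 1.000×10^-9 m) = 0.03397 nm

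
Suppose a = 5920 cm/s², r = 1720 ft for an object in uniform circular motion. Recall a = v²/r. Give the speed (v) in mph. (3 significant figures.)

394 mph

Rearranging a = v²/r for v: v = √(a·r).
a = 5920 cm/s² = 59.20 m/s²; r = 1720 ft = 524.3 m.
v = 176.2 m/s
176.2 m/s × (1 mph / 0.4470 m/s) = 394.1 mph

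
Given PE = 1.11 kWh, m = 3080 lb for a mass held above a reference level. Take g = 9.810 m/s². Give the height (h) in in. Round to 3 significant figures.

11500 in

Rearranging PE = m·g·h for h: h = PE/(m·g).
PE = 1.11 kWh = 3.996×10^6 J; m = 3080 lb = 1397 kg; g = 9.810 m/s².
h = 291.6 m
291.6 m × (1 in / 0.02540 m) = 11479 in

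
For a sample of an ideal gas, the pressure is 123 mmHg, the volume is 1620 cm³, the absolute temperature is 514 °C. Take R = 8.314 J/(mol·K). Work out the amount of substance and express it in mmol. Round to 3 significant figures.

Solving PV = nRT for n: n = PV/(RT).
P = 123 mmHg = 16399 Pa; V = 1620 cm³ = 0.001620 m³; T = 514 °C = 787.1 K; R = 8.314 J/(mol·K).
n = 0.004059 mol
0.004059 mol × (1 mmol / 0.001000 mol) = 4.059 mmol

4.06 mmol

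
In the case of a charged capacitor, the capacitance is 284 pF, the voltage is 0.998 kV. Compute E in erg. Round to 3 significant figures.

1410 erg

E is given directly by: E = ½CV².
C = 284 pF = 2.840×10^-10 F; V = 0.998 kV = 998.0 V.
E = 1.414×10^-4 J
1.414×10^-4 J × (1 erg / 1.000×10^-7 J) = 1414 erg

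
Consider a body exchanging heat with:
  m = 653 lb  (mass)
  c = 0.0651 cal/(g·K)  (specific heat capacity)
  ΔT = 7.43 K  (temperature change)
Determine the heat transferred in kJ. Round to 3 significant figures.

599 kJ

Directly: Q = mcΔT.
m = 653 lb = 296.2 kg; c = 0.0651 cal/(g·K) = 272.4 J/(kg·K); ΔT = 7.43 K.
Q = 5.994×10^5 J  (the unit combination reduces to kg·m²/s² = J)
5.994×10^5 J × (1 kJ / 1000 J) = 599.4 kJ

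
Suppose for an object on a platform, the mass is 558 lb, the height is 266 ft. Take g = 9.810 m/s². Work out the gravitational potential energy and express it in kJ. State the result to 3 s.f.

201 kJ

PE is given directly by: PE = mgh.
m = 558 lb = 253.1 kg; h = 266 ft = 81.08 m; g = 9.810 m/s².
PE = 2.013×10^5 J
2.013×10^5 J × (1 kJ / 1000 J) = 201.3 kJ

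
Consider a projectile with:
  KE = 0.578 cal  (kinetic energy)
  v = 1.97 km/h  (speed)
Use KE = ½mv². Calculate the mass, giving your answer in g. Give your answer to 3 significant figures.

Rearranging: m = 2·KE/v².
KE = 0.578 cal = 2.418 J; v = 1.97 km/h = 0.5472 m/s.
m = 16.15 kg
16.15 kg × (1 g / 0.001000 kg) = 16152 g

16200 g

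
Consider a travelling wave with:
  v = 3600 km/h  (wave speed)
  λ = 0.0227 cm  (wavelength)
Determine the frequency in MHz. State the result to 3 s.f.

4.41 MHz

Rearranging v = f·λ for f: f = v/λ.
v = 3600 km/h = 1000 m/s; λ = 0.0227 cm = 2.270×10^-4 m.
f = 4.405×10^6 Hz
4.405×10^6 Hz × (1 MHz / 1.000×10^6 Hz) = 4.405 MHz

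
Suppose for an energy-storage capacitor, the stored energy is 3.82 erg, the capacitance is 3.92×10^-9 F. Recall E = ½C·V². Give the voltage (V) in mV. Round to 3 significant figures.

14000 mV

Rearranging E = ½C·V² for V: V = √(2E/C).
E = 3.82 erg = 3.820×10^-7 J; C = 3.92×10^-9 F.
V = 13.96 V
13.96 V × (1 mV / 0.001000 V) = 13961 mV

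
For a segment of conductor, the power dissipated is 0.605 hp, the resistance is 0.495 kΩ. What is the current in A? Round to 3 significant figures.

Rearranging P = I²R for I: I = √(P/R).
P = 0.605 hp = 451.1 W; R = 0.495 kΩ = 495.0 Ω.
I = 0.9547 A

0.955 A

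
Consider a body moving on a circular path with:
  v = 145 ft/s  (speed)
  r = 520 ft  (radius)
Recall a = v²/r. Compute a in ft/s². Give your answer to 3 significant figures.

a is given directly by: a = v²/r.
v = 145 ft/s = 44.20 m/s; r = 520 ft = 158.5 m.
a = 12.32 m/s²
12.32 m/s² × (1 ft/s² / 0.3048 m/s²) = 40.43 ft/s²

40.4 ft/s²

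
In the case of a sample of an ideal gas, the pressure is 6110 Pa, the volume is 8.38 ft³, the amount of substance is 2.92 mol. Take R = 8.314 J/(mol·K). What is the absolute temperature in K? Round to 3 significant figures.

59.7 K

Rearranging PV = nRT for T: T = PV/(nR).
P = 6110 Pa; V = 8.38 ft³ = 0.2373 m³; n = 2.92 mol; R = 8.314 J/(mol·K).
T = 59.72 K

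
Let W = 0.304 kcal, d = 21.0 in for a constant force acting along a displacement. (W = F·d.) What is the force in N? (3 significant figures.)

2380 N

Rearranging W = F·d for F: F = W/d.
W = 0.304 kcal = 1272 J; d = 21.0 in = 0.5334 m.
F = 2385 N  (the unit combination reduces to kg·m/s² = N)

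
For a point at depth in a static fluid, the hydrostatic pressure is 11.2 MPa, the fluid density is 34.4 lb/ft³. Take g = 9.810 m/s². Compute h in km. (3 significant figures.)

Rearranging P = ρ·g·h for h: h = P/(ρ·g).
P = 11.2 MPa = 1.120×10^7 Pa; ρ = 34.4 lb/ft³ = 551.0 kg/m³; g = 9.810 m/s².
h = 2072 m
2072 m × (1 km / 1000 m) = 2.072 km

2.07 km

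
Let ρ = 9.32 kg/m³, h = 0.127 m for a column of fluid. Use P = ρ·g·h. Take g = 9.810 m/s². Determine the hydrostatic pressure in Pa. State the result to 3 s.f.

11.6 Pa

Directly: P = ρgh.
ρ = 9.32 kg/m³; h = 0.127 m; g = 9.810 m/s².
P = 11.61 Pa  (the unit combination reduces to kg/(m·s²) = Pa)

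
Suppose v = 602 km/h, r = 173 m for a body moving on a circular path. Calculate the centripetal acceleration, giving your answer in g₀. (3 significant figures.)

a is given directly by: a = v²/r.
v = 602 km/h = 167.2 m/s; r = 173 m.
a = 161.6 m/s²
161.6 m/s² × (1 g₀ / 9.807 m/s²) = 16.48 g₀

16.5 g₀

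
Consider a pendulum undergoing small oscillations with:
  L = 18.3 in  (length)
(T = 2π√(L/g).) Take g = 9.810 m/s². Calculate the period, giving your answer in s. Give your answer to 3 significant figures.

1.37 s

T is given directly by: T = 2π√(L/g).
L = 18.3 in = 0.4648 m; g = 9.810 m/s².
T = 1.368 s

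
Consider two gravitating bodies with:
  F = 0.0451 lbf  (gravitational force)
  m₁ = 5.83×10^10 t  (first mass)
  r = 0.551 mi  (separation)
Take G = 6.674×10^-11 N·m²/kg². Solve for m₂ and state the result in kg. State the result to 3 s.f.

40.5 kg

From Newton's law of gravitation: m₂ = F·r²/(G·m₁).
F = 0.0451 lbf = 0.2006 N; m₁ = 5.83×10^10 t = 5.830×10^13 kg; r = 0.551 mi = 886.7 m; G = 6.674×10^-11 N·m²/kg².
m₂ = 40.54 kg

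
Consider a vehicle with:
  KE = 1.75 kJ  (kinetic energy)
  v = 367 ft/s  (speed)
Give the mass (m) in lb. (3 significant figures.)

Rearranging: m = 2·KE/v².
KE = 1.75 kJ = 1750 J; v = 367 ft/s = 111.9 m/s.
m = 0.2797 kg
0.2797 kg × (1 lb / 0.4536 kg) = 0.6167 lb

0.617 lb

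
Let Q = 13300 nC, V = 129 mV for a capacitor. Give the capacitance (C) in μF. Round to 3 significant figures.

103 μF

Directly: C = Q/V.
Q = 13300 nC = 1.330×10^-5 C; V = 129 mV = 0.1290 V.
C = 1.031×10^-4 F
1.031×10^-4 F × (1 μF / 1.000×10^-6 F) = 103.1 μF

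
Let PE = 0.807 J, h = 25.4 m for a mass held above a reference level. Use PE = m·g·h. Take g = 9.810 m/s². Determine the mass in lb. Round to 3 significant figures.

Rearranging: m = PE/(g·h).
PE = 0.807 J; h = 25.4 m; g = 9.810 m/s².
m = 0.003239 kg
0.003239 kg × (1 lb / 0.4536 kg) = 0.007140 lb

0.00714 lb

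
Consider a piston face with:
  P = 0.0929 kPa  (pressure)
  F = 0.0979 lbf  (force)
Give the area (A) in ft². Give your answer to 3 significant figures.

Rearranging P = F/A for A: A = F/P.
P = 0.0929 kPa = 92.90 Pa; F = 0.0979 lbf = 0.4355 N.
A = 0.004688 m²
0.004688 m² × (1 ft² / 0.09290 m²) = 0.05046 ft²

0.0505 ft²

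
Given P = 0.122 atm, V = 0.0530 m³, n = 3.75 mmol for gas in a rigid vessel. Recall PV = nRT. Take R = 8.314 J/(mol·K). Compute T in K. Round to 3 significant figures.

Rearranging: T = PV/(nR).
P = 0.122 atm = 12362 Pa; V = 0.0530 m³; n = 3.75 mmol = 0.003750 mol; R = 8.314 J/(mol·K).
T = 21014 K

21000 K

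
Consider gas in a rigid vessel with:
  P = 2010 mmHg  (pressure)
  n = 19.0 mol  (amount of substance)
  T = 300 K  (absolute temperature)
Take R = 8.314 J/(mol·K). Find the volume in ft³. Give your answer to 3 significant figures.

Rearranging: V = nRT/P.
P = 2010 mmHg = 2.680×10^5 Pa; n = 19.0 mol; T = 300 K; R = 8.314 J/(mol·K).
V = 0.1768 m³
0.1768 m³ × (1 ft³ / 0.02832 m³) = 6.245 ft³

6.25 ft³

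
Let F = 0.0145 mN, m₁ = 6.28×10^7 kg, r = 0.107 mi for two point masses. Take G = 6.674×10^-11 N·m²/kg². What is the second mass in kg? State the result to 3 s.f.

103 kg

From Newton's law of gravitation: m₂ = F·r²/(G·m₁).
F = 0.0145 mN = 1.450×10^-5 N; m₁ = 6.28×10^7 kg; r = 0.107 mi = 172.2 m; G = 6.674×10^-11 N·m²/kg².
m₂ = 102.6 kg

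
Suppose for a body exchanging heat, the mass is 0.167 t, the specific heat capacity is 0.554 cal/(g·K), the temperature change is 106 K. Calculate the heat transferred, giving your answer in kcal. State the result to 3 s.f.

9810 kcal

Directly: Q = mcΔT.
m = 0.167 t = 167.0 kg; c = 0.554 cal/(g·K) = 2318 J/(kg·K); ΔT = 106 K.
Q = 4.103×10^7 J
4.103×10^7 J × (1 kcal / 4184 J) = 9807 kcal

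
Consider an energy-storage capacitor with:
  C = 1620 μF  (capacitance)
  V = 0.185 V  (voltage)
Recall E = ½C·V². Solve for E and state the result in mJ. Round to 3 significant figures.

0.0277 mJ

E is given directly by: E = ½CV².
C = 1620 μF = 0.001620 F; V = 0.185 V.
E = 2.772×10^-5 J
2.772×10^-5 J × (1 mJ / 0.001000 J) = 0.02772 mJ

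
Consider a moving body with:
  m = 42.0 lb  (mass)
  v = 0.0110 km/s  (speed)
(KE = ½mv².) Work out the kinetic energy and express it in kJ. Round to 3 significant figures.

Directly: KE = ½mv².
m = 42.0 lb = 19.05 kg; v = 0.0110 km/s = 11.00 m/s.
KE = 1153 J
1153 J × (1 kJ / 1000 J) = 1.153 kJ

1.15 kJ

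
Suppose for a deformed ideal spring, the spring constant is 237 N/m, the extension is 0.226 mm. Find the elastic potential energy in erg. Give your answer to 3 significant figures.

Directly: U = ½kx².
k = 237 N/m; x = 0.226 mm = 2.260×10^-4 m.
U = 6.053×10^-6 J  (the unit combination reduces to kg·m²/s² = J)
6.053×10^-6 J × (1 erg / 1.000×10^-7 J) = 60.53 erg

60.5 erg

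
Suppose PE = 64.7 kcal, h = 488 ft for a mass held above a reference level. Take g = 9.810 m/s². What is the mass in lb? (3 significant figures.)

Rearranging: m = PE/(g·h).
PE = 64.7 kcal = 2.707×10^5 J; h = 488 ft = 148.7 m; g = 9.810 m/s².
m = 185.5 kg
185.5 kg × (1 lb / 0.4536 kg) = 409.0 lb

409 lb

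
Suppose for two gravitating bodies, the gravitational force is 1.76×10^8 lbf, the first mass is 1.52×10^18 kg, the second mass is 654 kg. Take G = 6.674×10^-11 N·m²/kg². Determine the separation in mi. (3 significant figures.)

0.00572 mi

From Newton's law of gravitation: r = √(G·m₁m₂/F).
F = 1.76×10^8 lbf = 7.829×10^8 N; m₁ = 1.52×10^18 kg; m₂ = 654 kg; G = 6.674×10^-11 N·m²/kg².
r = 9.206 m
9.206 m × (1 mi / 1609 m) = 0.005720 mi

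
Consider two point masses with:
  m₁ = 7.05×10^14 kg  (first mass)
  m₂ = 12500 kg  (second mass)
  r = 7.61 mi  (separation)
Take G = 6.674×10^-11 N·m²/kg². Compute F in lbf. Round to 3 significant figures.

F is given directly by: F = Gm₁m₂/r².
m₁ = 7.05×10^14 kg; m₂ = 12500 kg; r = 7.61 mi = 12247 m; G = 6.674×10^-11 N·m²/kg².
F = 3.921 N  (the unit combination reduces to kg·m/s² = N)
3.921 N × (1 lbf / 4.448 N) = 0.8815 lbf

0.882 lbf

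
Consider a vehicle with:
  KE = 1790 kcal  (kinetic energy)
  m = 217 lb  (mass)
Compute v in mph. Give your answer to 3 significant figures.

873 mph

Rearranging KE = ½mv² for v: v = √(2·KE/m).
KE = 1790 kcal = 7.489×10^6 J; m = 217 lb = 98.43 kg.
v = 390.1 m/s
390.1 m/s × (1 mph / 0.4470 m/s) = 872.6 mph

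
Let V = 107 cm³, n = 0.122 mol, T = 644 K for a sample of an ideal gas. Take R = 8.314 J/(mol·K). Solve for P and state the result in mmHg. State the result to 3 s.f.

P is given directly by: P = nRT/V.
V = 107 cm³ = 1.070×10^-4 m³; n = 0.122 mol; T = 644 K; R = 8.314 J/(mol·K).
P = 6.105×10^6 Pa  (the unit combination reduces to kg/(m·s²) = Pa)
6.105×10^6 Pa × (1 mmHg / 133.3 Pa) = 45790 mmHg

45800 mmHg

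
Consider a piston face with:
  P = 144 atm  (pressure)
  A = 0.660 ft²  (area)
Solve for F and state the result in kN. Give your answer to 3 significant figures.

895 kN

Solving P = F/A for F: F = P·A.
P = 144 atm = 1.459×10^7 Pa; A = 0.660 ft² = 0.06132 m².
F = 8.946×10^5 N
8.946×10^5 N × (1 kN / 1000 N) = 894.6 kN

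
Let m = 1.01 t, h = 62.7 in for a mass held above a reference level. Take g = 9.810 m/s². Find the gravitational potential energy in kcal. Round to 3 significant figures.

Directly: PE = mgh.
m = 1.01 t = 1010 kg; h = 62.7 in = 1.593 m; g = 9.810 m/s².
PE = 15779 J
15779 J × (1 kcal / 4184 J) = 3.771 kcal

3.77 kcal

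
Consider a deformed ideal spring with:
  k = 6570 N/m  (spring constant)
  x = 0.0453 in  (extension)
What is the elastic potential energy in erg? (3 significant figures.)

Directly: U = ½kx².
k = 6570 N/m; x = 0.0453 in = 0.001151 m.
U = 0.004349 J  (the unit combination reduces to kg·m²/s² = J)
0.004349 J × (1 erg / 1.000×10^-7 J) = 43491 erg

43500 erg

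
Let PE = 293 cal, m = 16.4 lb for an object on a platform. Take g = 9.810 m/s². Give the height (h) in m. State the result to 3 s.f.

16.8 m

Rearranging PE = m·g·h for h: h = PE/(m·g).
PE = 293 cal = 1226 J; m = 16.4 lb = 7.439 kg; g = 9.810 m/s².
h = 16.80 m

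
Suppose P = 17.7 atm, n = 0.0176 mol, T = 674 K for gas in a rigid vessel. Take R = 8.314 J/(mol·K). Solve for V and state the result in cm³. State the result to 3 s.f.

55.0 cm³

From the ideal-gas law: V = nRT/P.
P = 17.7 atm = 1.793×10^6 Pa; n = 0.0176 mol; T = 674 K; R = 8.314 J/(mol·K).
V = 5.499×10^-5 m³
5.499×10^-5 m³ × (1 cm³ / 1.000×10^-6 m³) = 54.99 cm³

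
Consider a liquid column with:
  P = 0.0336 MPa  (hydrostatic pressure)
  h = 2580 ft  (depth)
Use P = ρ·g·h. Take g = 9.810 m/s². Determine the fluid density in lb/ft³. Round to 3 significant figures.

0.272 lb/ft³

Solving P = ρ·g·h for ρ: ρ = P/(g·h).
P = 0.0336 MPa = 33600 Pa; h = 2580 ft = 786.4 m; g = 9.810 m/s².
ρ = 4.355 kg/m³
4.355 kg/m³ × (1 lb/ft³ / 16.02 kg/m³) = 0.2719 lb/ft³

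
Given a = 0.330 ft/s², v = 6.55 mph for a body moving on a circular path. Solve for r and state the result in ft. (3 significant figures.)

280 ft

Solving a = v²/r for r: r = v²/a.
a = 0.330 ft/s² = 0.1006 m/s²; v = 6.55 mph = 2.928 m/s.
r = 85.24 m
85.24 m × (1 ft / 0.3048 m) = 279.7 ft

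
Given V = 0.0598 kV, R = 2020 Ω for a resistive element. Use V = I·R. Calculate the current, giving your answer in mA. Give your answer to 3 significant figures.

From Ohm's law: I = V/R.
V = 0.0598 kV = 59.80 V; R = 2020 Ω.
I = 0.02960 A
0.02960 A × (1 mA / 0.001000 A) = 29.60 mA

29.6 mA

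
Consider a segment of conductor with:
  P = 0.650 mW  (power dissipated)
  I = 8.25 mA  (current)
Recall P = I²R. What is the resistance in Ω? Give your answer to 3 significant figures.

9.55 Ω

Solving P = I²R for R: R = P/I².
P = 0.650 mW = 6.500×10^-4 W; I = 8.25 mA = 0.008250 A.
R = 9.550 Ω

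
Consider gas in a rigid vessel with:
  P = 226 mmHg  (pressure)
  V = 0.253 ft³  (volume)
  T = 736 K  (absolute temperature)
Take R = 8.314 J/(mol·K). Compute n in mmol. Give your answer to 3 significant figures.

From the ideal-gas law: n = PV/(RT).
P = 226 mmHg = 30131 Pa; V = 0.253 ft³ = 0.007164 m³; T = 736 K; R = 8.314 J/(mol·K).
n = 0.03528 mol
0.03528 mol × (1 mmol / 0.001000 mol) = 35.28 mmol

35.3 mmol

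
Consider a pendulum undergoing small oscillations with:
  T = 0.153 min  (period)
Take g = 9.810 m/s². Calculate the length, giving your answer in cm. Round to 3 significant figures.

Rearranging T = 2π√(L/g) for L: L = g·(T/2π)².
T = 0.153 min = 9.180 s; g = 9.810 m/s².
L = 20.94 m
20.94 m × (1 cm / 0.01000 m) = 2094 cm

2090 cm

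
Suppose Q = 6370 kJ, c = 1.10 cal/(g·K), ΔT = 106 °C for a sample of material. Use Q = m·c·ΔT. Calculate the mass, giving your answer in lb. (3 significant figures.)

28.8 lb

Solving Q = m·c·ΔT for m: m = Q/(c·ΔT).
Q = 6370 kJ = 6.370×10^6 J; c = 1.10 cal/(g·K) = 4602 J/(kg·K); ΔT = 106 °C = 106.0 K.
m = 13.06 kg
13.06 kg × (1 lb / 0.4536 kg) = 28.79 lb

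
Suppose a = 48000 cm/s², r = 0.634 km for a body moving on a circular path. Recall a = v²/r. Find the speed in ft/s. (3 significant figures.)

1810 ft/s

Rearranging: v = √(a·r).
a = 48000 cm/s² = 480.0 m/s²; r = 0.634 km = 634.0 m.
v = 551.7 m/s
551.7 m/s × (1 ft/s / 0.3048 m/s) = 1810 ft/s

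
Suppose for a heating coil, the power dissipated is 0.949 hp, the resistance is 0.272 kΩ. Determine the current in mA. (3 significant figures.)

1610 mA

Rearranging P = I²R for I: I = √(P/R).
P = 0.949 hp = 707.7 W; R = 0.272 kΩ = 272.0 Ω.
I = 1.613 A
1.613 A × (1 mA / 0.001000 A) = 1613 mA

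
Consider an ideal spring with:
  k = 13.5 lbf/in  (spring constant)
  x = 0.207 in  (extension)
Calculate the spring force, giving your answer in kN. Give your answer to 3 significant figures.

From Hooke's law: F = kx.
k = 13.5 lbf/in = 2364 N/m; x = 0.207 in = 0.005258 m.
F = 12.43 N
12.43 N × (1 kN / 1000 N) = 0.01243 kN

0.0124 kN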